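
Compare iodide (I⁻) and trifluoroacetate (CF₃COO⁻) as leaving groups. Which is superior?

iodide (I⁻)

iodide (I⁻) is the better leaving group.
pKₐ(HI) ≈ -10 versus pKₐ(CF₃COOH) ≈ 0.2: iodide (I⁻) is the much weaker base.
Large, highly polarisable; very weak base.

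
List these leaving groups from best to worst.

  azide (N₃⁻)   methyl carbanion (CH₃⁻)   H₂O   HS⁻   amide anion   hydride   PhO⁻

Rank by basicity of the departing species: weakest base leaves most easily.
H₂O: pKₐ(H₃O⁺) ≈ -1.7
azide (N₃⁻): pKₐ(HN₃) ≈ 4.7
HS⁻: pKₐ(H₂S) ≈ 7
PhO⁻: pKₐ(C₆H₅OH (phenol)) ≈ 10
hydride: pKₐ(H₂) ≈ 36
amide anion: pKₐ(NH₃) ≈ 38
methyl carbanion (CH₃⁻): pKₐ(CH₄) ≈ 48

H₂O > azide (N₃⁻) > HS⁻ > PhO⁻ > hydride > amide anion > methyl carbanion (CH₃⁻)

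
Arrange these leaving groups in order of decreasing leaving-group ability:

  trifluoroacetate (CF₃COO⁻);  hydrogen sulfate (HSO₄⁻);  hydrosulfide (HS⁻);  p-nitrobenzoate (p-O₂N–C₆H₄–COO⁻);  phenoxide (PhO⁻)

hydrogen sulfate (HSO₄⁻) > trifluoroacetate (CF₃COO⁻) > p-nitrobenzoate (p-O₂N–C₆H₄–COO⁻) > hydrosulfide (HS⁻) > phenoxide (PhO⁻)

A good leaving group is a weak base: the lower the pKₐ of its conjugate acid, the more readily it departs.
hydrogen sulfate (HSO₄⁻): pKₐ(H₂SO₄) ≈ -3 — conjugate base of a strong mineral acid
trifluoroacetate (CF₃COO⁻): pKₐ(CF₃COOH) ≈ 0.2 — strongly electron-withdrawing CF₃ stabilises the carboxylate
p-nitrobenzoate (p-O₂N–C₆H₄–COO⁻): pKₐ(p-nitrobenzoic acid) ≈ 3.4
hydrosulfide (HS⁻): pKₐ(H₂S) ≈ 7 — larger and more polarisable than the oxygen analogue
phenoxide (PhO⁻): pKₐ(C₆H₅OH (phenol)) ≈ 10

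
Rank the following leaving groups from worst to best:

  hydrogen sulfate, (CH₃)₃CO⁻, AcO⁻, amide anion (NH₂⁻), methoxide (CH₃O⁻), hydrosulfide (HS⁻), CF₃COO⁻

Rank by basicity of the departing species: weakest base leaves most easily.
hydrogen sulfate: pKₐ(H₂SO₄) ≈ -3
CF₃COO⁻: pKₐ(CF₃COOH) ≈ 0.2
AcO⁻: pKₐ(CH₃COOH) ≈ 4.8
hydrosulfide (HS⁻): pKₐ(H₂S) ≈ 7
methoxide (CH₃O⁻): pKₐ(CH₃OH) ≈ 15.5
(CH₃)₃CO⁻: pKₐ(t-BuOH) ≈ 18
amide anion (NH₂⁻): pKₐ(NH₃) ≈ 38
Listed from poorest to best leaving group as asked.

amide anion (NH₂⁻) < (CH₃)₃CO⁻ < methoxide (CH₃O⁻) < hydrosulfide (HS⁻) < AcO⁻ < CF₃COO⁻ < hydrogen sulfate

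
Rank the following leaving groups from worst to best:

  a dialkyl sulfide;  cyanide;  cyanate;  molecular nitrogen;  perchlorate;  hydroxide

hydroxide < cyanide < cyanate < a dialkyl sulfide < perchlorate < molecular nitrogen

molecular nitrogen: no meaningful conjugate acid; N₂ departs as an exceptionally stable neutral molecule
perchlorate: pKₐ(HClO₄) ≈ -10
a dialkyl sulfide: pKₐ(R'₂SH⁺) ≈ -7
cyanate: pKₐ(HOCN) ≈ 3.5
cyanide: pKₐ(HCN) ≈ 9.2
hydroxide: pKₐ(H₂O) ≈ 15.7
Reversing gives the worst-to-best order requested.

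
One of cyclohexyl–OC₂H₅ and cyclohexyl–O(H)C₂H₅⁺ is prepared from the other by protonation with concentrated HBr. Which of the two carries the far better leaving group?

From cyclohexyl–OC₂H₅ the departing group would be CH₃CH₂O⁻ (pKₐ(CH₃CH₂OH) ≈ 16). Strong base; alkoxides do not leave unassisted.
From cyclohexyl–O(H)C₂H₅⁺ the leaving group is R'OH (pKₐ(R'OH₂⁺) ≈ -2.4). Neutral; leaves from a protonated ether (an oxonium ion, R–O(H)R'⁺).
Protonation with concentrated HBr works by allowing neutral ethanol, rather than ethoxide, to depart, making cyclohexyl–O(H)C₂H₅⁺ enormously more reactive.

cyclohexyl–O(H)C₂H₅⁺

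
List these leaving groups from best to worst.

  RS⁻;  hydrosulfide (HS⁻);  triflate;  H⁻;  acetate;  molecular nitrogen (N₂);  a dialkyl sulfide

Rank by basicity of the departing species: weakest base leaves most easily.
molecular nitrogen (N₂): no meaningful conjugate acid; N₂ departs as an exceptionally stable neutral molecule
triflate: pKₐ(CF₃SO₃H (triflic acid)) ≈ -14
a dialkyl sulfide: pKₐ(R'₂SH⁺) ≈ -7
acetate: pKₐ(CH₃COOH) ≈ 4.8
hydrosulfide (HS⁻): pKₐ(H₂S) ≈ 7
RS⁻: pKₐ(RSH (a thiol)) ≈ 10.5
H⁻: pKₐ(H₂) ≈ 36

molecular nitrogen (N₂) > triflate > a dialkyl sulfide > acetate > hydrosulfide (HS⁻) > RS⁻ > H⁻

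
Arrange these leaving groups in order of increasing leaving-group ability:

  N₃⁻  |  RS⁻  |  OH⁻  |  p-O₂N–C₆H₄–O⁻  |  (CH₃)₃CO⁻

(CH₃)₃CO⁻ < OH⁻ < RS⁻ < p-O₂N–C₆H₄–O⁻ < N₃⁻

N₃⁻: pKₐ(HN₃) ≈ 4.7
p-O₂N–C₆H₄–O⁻: pKₐ(p-nitrophenol) ≈ 7.2
RS⁻: pKₐ(RSH (a thiol)) ≈ 10.5
OH⁻: pKₐ(H₂O) ≈ 15.7
(CH₃)₃CO⁻: pKₐ(t-BuOH) ≈ 18
Reversing gives the worst-to-best order requested.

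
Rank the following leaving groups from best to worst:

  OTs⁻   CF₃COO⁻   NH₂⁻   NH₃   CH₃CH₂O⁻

OTs⁻: pKₐ(p-CH₃C₆H₄SO₃H (TsOH)) ≈ -2.8
CF₃COO⁻: pKₐ(CF₃COOH) ≈ 0.2
NH₃: pKₐ(NH₄⁺) ≈ 9.2
CH₃CH₂O⁻: pKₐ(CH₃CH₂OH) ≈ 16 — strong base; alkoxides do not leave unassisted
NH₂⁻: pKₐ(NH₃) ≈ 38 — extremely strong base; never a leaving group

OTs⁻ > CF₃COO⁻ > NH₃ > CH₃CH₂O⁻ > NH₂⁻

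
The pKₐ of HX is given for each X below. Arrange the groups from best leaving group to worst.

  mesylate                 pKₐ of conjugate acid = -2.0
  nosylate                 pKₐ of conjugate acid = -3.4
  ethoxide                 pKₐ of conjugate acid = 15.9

nosylate > mesylate > ethoxide

Lower conjugate-acid pKₐ ⇒ weaker base ⇒ better leaving group.
Sorting by the given values: nosylate (-3.4), mesylate (-2.0), ethoxide (15.9).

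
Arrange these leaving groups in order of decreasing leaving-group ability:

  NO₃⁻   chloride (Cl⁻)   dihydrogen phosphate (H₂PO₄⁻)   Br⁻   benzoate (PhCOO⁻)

Rank by basicity of the departing species: weakest base leaves most easily.
Br⁻: pKₐ(HBr) ≈ -9
chloride (Cl⁻): pKₐ(HCl) ≈ -7
NO₃⁻: pKₐ(HNO₃) ≈ -1.3
dihydrogen phosphate (H₂PO₄⁻): pKₐ(H₃PO₄) ≈ 2.1
benzoate (PhCOO⁻): pKₐ(C₆H₅COOH) ≈ 4.2 — aryl carboxylate

Br⁻ > chloride (Cl⁻) > NO₃⁻ > dihydrogen phosphate (H₂PO₄⁻) > benzoate (PhCOO⁻)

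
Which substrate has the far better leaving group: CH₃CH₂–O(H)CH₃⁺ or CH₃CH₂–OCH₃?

From CH₃CH₂–OCH₃ the departing group would be CH₃O⁻ (pKₐ(CH₃OH) ≈ 15.5). Strong base; alkoxides do not leave unassisted.
From CH₃CH₂–O(H)CH₃⁺ the leaving group is R'OH (pKₐ(R'OH₂⁺) ≈ -2.4). Neutral; leaves from a protonated ether (an oxonium ion, R–O(H)R'⁺).
(In practice CH₃CH₂–O(H)CH₃⁺ is made from CH₃CH₂–OCH₃ by protonation with concentrated HI, allowing neutral methanol, rather than methoxide, to depart.)

CH₃CH₂–O(H)CH₃⁺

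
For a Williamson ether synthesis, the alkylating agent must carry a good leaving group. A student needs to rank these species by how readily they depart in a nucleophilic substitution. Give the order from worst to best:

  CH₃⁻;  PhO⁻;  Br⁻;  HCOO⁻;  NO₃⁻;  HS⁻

CH₃⁻ < PhO⁻ < HS⁻ < HCOO⁻ < NO₃⁻ < Br⁻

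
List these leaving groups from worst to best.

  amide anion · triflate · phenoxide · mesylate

triflate: pKₐ(CF₃SO₃H (triflic acid)) ≈ -14 — charge spread over three oxygens and a CF₃ group; the premier leaving group in synthesis
mesylate: pKₐ(CH₃SO₃H (MsOH)) ≈ -1.9
phenoxide: pKₐ(C₆H₅OH (phenol)) ≈ 10 — resonance into the ring helps, but still a poor LG
amide anion: pKₐ(NH₃) ≈ 38
The question asks for worst first, so the sequence is read in increasing leaving-group ability.

amide anion < phenoxide < mesylate < triflate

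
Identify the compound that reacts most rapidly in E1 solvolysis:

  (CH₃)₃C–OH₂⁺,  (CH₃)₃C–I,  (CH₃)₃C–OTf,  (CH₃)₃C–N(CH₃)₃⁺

Identical carbon frameworks mean the comparison reduces to leaving-group quality.
Rank by basicity of the departing species: weakest base leaves most easily.
(CH₃)₃C–OTf loses OTf⁻: pKₐ(CF₃SO₃H (triflic acid)) ≈ -14
(CH₃)₃C–I loses I⁻: pKₐ(HI) ≈ -10
(CH₃)₃C–OH₂⁺ loses H₂O: pKₐ(H₃O⁺) ≈ -1.7
(CH₃)₃C–N(CH₃)₃⁺ loses NR'₃: pKₐ(R'₃NH⁺) ≈ 10.7

(CH₃)₃C–OTf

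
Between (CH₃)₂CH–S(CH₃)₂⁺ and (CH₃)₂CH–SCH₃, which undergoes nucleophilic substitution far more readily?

(CH₃)₂CH–S(CH₃)₂⁺

From (CH₃)₂CH–SCH₃ the departing group would be RS⁻ (pKₐ(RSH (a thiol)) ≈ 10.5). Moderately basic; rarely leaves without activation.
From (CH₃)₂CH–S(CH₃)₂⁺ the leaving group is SR'₂ (pKₐ(R'₂SH⁺) ≈ -7). Neutral; leaves from a sulfonium salt (R–SR'₂⁺).
(In practice (CH₃)₂CH–S(CH₃)₂⁺ is made from (CH₃)₂CH–SCH₃ by S-methylation with CH₃I, allowing neutral dimethyl sulfide, rather than methanethiolate, to depart.)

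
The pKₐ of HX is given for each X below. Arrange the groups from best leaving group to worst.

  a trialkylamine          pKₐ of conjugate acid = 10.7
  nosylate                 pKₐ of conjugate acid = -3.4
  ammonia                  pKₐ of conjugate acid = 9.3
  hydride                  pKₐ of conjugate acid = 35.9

nosylate > ammonia > a trialkylamine > hydride

Lower conjugate-acid pKₐ ⇒ weaker base ⇒ better leaving group.
Sorting by the given values: nosylate (-3.4), ammonia (9.3), a trialkylamine (10.7), hydride (35.9).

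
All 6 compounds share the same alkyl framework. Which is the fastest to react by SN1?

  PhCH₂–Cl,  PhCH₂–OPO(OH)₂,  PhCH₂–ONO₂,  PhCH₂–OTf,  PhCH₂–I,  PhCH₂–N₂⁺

With the same alkyl group throughout, only the leaving group differentiates the rates.
A good leaving group is a weak base: the lower the pKₐ of its conjugate acid, the more readily it departs.
PhCH₂–N₂⁺ loses N₂: no meaningful conjugate acid; N₂ departs as an exceptionally stable neutral molecule
PhCH₂–OTf loses OTf⁻: pKₐ(CF₃SO₃H (triflic acid)) ≈ -14
PhCH₂–I loses I⁻: pKₐ(HI) ≈ -10
PhCH₂–Cl loses Cl⁻: pKₐ(HCl) ≈ -7
PhCH₂–ONO₂ loses NO₃⁻: pKₐ(HNO₃) ≈ -1.3
PhCH₂–OPO(OH)₂ loses H₂PO₄⁻: pKₐ(H₃PO₄) ≈ 2.1

PhCH₂–N₂⁺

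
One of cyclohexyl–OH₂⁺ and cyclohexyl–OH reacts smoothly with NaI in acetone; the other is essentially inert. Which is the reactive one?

From cyclohexyl–OH the departing group would be OH⁻ (pKₐ(H₂O) ≈ 15.7). Strong base; essentially never leaves without prior activation.
From cyclohexyl–OH₂⁺ the leaving group is H₂O (pKₐ(H₃O⁺) ≈ -1.7). Neutral; leaves from a protonated alcohol (R–OH₂⁺).
(In practice cyclohexyl–OH₂⁺ is made from cyclohexyl–OH by protonation with strong acid, converting the leaving group from hydroxide to neutral water.)

cyclohexyl–OH₂⁺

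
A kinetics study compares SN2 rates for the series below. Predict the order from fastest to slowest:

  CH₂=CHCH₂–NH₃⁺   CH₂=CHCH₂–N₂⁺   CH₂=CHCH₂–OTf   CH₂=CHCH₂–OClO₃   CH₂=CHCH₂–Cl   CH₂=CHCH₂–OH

CH₂=CHCH₂–N₂⁺ > CH₂=CHCH₂–OTf > CH₂=CHCH₂–OClO₃ > CH₂=CHCH₂–Cl > CH₂=CHCH₂–NH₃⁺ > CH₂=CHCH₂–OH

Same R in every case — rank the leaving groups.
Rank by basicity of the departing species: weakest base leaves most easily.
CH₂=CHCH₂–N₂⁺ loses N₂: no meaningful conjugate acid; N₂ departs as an exceptionally stable neutral molecule
CH₂=CHCH₂–OTf loses OTf⁻: pKₐ(CF₃SO₃H (triflic acid)) ≈ -14
CH₂=CHCH₂–OClO₃ loses ClO₄⁻: pKₐ(HClO₄) ≈ -10
CH₂=CHCH₂–Cl loses Cl⁻: pKₐ(HCl) ≈ -7
CH₂=CHCH₂–NH₃⁺ loses NH₃: pKₐ(NH₄⁺) ≈ 9.2
CH₂=CHCH₂–OH loses OH⁻: pKₐ(H₂O) ≈ 15.7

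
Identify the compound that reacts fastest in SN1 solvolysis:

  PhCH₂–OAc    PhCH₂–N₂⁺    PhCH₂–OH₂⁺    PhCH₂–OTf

Identical carbon frameworks mean the comparison reduces to leaving-group quality.
The more stable X⁻ (or X) is on its own — i.e. the weaker a base it is — the better a leaving group it makes.
PhCH₂–N₂⁺ loses N₂: no meaningful conjugate acid; N₂ departs as an exceptionally stable neutral molecule
PhCH₂–OTf loses OTf⁻: pKₐ(CF₃SO₃H (triflic acid)) ≈ -14
PhCH₂–OH₂⁺ loses H₂O: pKₐ(H₃O⁺) ≈ -1.7
PhCH₂–OAc loses AcO⁻: pKₐ(CH₃COOH) ≈ 4.8

PhCH₂–N₂⁺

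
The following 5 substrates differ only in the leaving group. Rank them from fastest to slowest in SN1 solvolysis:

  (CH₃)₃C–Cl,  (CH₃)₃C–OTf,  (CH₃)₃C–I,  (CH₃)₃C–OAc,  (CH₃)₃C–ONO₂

(CH₃)₃C–OTf > (CH₃)₃C–I > (CH₃)₃C–Cl > (CH₃)₃C–ONO₂ > (CH₃)₃C–OAc

Same R in every case — rank the leaving groups.
Rank by basicity of the departing species: weakest base leaves most easily.
(CH₃)₃C–OTf loses OTf⁻: pKₐ(CF₃SO₃H (triflic acid)) ≈ -14
(CH₃)₃C–I loses I⁻: pKₐ(HI) ≈ -10
(CH₃)₃C–Cl loses Cl⁻: pKₐ(HCl) ≈ -7
(CH₃)₃C–ONO₂ loses NO₃⁻: pKₐ(HNO₃) ≈ -1.3
(CH₃)₃C–OAc loses AcO⁻: pKₐ(CH₃COOH) ≈ 4.8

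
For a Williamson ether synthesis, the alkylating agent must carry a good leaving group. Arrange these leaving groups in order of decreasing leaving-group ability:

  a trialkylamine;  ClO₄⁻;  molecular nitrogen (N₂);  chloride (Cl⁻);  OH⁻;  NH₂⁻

A good leaving group is a weak base: the lower the pKₐ of its conjugate acid, the more readily it departs.
molecular nitrogen (N₂): no meaningful conjugate acid; N₂ departs as an exceptionally stable neutral molecule
ClO₄⁻: pKₐ(HClO₄) ≈ -10 — extremely weak base; rarely used for safety reasons
chloride (Cl⁻): pKₐ(HCl) ≈ -7 — moderately weak base
a trialkylamine: pKₐ(R'₃NH⁺) ≈ 10.7
OH⁻: pKₐ(H₂O) ≈ 15.7
NH₂⁻: pKₐ(NH₃) ≈ 38

molecular nitrogen (N₂) > ClO₄⁻ > chloride (Cl⁻) > a trialkylamine > OH⁻ > NH₂⁻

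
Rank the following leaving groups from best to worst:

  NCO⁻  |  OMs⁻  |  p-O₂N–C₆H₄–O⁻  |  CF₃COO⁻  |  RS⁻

OMs⁻: pKₐ(CH₃SO₃H (MsOH)) ≈ -1.9
CF₃COO⁻: pKₐ(CF₃COOH) ≈ 0.2
NCO⁻: pKₐ(HOCN) ≈ 3.5 — resonance between N and O
p-O₂N–C₆H₄–O⁻: pKₐ(p-nitrophenol) ≈ 7.2 — nitro group delocalises the charge; the classic chromogenic LG
RS⁻: pKₐ(RSH (a thiol)) ≈ 10.5 — moderately basic; rarely leaves without activation

OMs⁻ > CF₃COO⁻ > NCO⁻ > p-O₂N–C₆H₄–O⁻ > RS⁻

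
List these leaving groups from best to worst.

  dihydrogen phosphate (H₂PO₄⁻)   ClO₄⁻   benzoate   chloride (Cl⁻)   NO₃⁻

ClO₄⁻ > chloride (Cl⁻) > NO₃⁻ > dihydrogen phosphate (H₂PO₄⁻) > benzoate

ClO₄⁻: pKₐ(HClO₄) ≈ -10
chloride (Cl⁻): pKₐ(HCl) ≈ -7
NO₃⁻: pKₐ(HNO₃) ≈ -1.3
dihydrogen phosphate (H₂PO₄⁻): pKₐ(H₃PO₄) ≈ 2.1
benzoate: pKₐ(C₆H₅COOH) ≈ 4.2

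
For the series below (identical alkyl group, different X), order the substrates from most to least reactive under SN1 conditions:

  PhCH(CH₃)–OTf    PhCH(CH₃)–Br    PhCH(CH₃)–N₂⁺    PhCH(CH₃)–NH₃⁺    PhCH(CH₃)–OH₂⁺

PhCH(CH₃)–N₂⁺ > PhCH(CH₃)–OTf > PhCH(CH₃)–Br > PhCH(CH₃)–OH₂⁺ > PhCH(CH₃)–NH₃⁺

The skeletons are identical, so relative rate is governed entirely by leaving-group ability.
Rank by basicity of the departing species: weakest base leaves most easily.
PhCH(CH₃)–N₂⁺ loses N₂: no meaningful conjugate acid; N₂ departs as an exceptionally stable neutral molecule
PhCH(CH₃)–OTf loses OTf⁻: pKₐ(CF₃SO₃H (triflic acid)) ≈ -14
PhCH(CH₃)–Br loses Br⁻: pKₐ(HBr) ≈ -9
PhCH(CH₃)–OH₂⁺ loses H₂O: pKₐ(H₃O⁺) ≈ -1.7
PhCH(CH₃)–NH₃⁺ loses NH₃: pKₐ(NH₄⁺) ≈ 9.2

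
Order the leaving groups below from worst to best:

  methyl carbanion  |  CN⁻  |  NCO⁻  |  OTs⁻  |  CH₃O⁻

methyl carbanion < CH₃O⁻ < CN⁻ < NCO⁻ < OTs⁻

A good leaving group is a weak base: the lower the pKₐ of its conjugate acid, the more readily it departs.
OTs⁻: pKₐ(p-CH₃C₆H₄SO₃H (TsOH)) ≈ -2.8
NCO⁻: pKₐ(HOCN) ≈ 3.5
CN⁻: pKₐ(HCN) ≈ 9.2
CH₃O⁻: pKₐ(CH₃OH) ≈ 15.5
methyl carbanion: pKₐ(CH₄) ≈ 48
Listed from poorest to best leaving group as asked.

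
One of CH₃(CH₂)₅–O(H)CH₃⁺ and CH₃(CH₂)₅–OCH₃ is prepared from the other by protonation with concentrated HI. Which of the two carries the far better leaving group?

CH₃(CH₂)₅–O(H)CH₃⁺

From CH₃(CH₂)₅–OCH₃ the departing group would be CH₃O⁻ (pKₐ(CH₃OH) ≈ 15.5). Strong base; alkoxides do not leave unassisted.
From CH₃(CH₂)₅–O(H)CH₃⁺ the leaving group is R'OH (pKₐ(R'OH₂⁺) ≈ -2.4). Neutral; leaves from a protonated ether (an oxonium ion, R–O(H)R'⁺).
Protonation with concentrated HI works by allowing neutral methanol, rather than methoxide, to depart, making CH₃(CH₂)₅–O(H)CH₃⁺ enormously more reactive.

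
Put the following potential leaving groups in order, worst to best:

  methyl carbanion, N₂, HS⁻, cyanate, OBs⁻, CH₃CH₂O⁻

methyl carbanion < CH₃CH₂O⁻ < HS⁻ < cyanate < OBs⁻ < N₂

N₂: no meaningful conjugate acid; N₂ departs as an exceptionally stable neutral molecule
OBs⁻: pKₐ(p-BrC₆H₄SO₃H) ≈ -2.8 — arenesulfonate with a p-bromo substituent
cyanate: pKₐ(HOCN) ≈ 3.5 — resonance between N and O
HS⁻: pKₐ(H₂S) ≈ 7
CH₃CH₂O⁻: pKₐ(CH₃CH₂OH) ≈ 16 — strong base; alkoxides do not leave unassisted
methyl carbanion: pKₐ(CH₄) ≈ 48 — unstabilised carbanion; the worst conceivable leaving group
Reversing gives the worst-to-best order requested.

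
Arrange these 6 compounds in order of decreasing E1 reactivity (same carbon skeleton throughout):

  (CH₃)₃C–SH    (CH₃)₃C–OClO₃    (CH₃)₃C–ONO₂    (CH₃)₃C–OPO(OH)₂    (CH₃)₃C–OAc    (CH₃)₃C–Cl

(CH₃)₃C–OClO₃ > (CH₃)₃C–Cl > (CH₃)₃C–ONO₂ > (CH₃)₃C–OPO(OH)₂ > (CH₃)₃C–OAc > (CH₃)₃C–SH

Identical carbon frameworks mean the comparison reduces to leaving-group quality.
A good leaving group is a weak base: the lower the pKₐ of its conjugate acid, the more readily it departs.
(CH₃)₃C–OClO₃ loses ClO₄⁻: pKₐ(HClO₄) ≈ -10
(CH₃)₃C–Cl loses Cl⁻: pKₐ(HCl) ≈ -7
(CH₃)₃C–ONO₂ loses NO₃⁻: pKₐ(HNO₃) ≈ -1.3
(CH₃)₃C–OPO(OH)₂ loses H₂PO₄⁻: pKₐ(H₃PO₄) ≈ 2.1
(CH₃)₃C–OAc loses AcO⁻: pKₐ(CH₃COOH) ≈ 4.8
(CH₃)₃C–SH loses HS⁻: pKₐ(H₂S) ≈ 7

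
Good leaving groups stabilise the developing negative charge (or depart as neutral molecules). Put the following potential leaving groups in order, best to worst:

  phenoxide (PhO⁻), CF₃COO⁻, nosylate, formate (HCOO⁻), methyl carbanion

nosylate: pKₐ(p-O₂NC₆H₄SO₃H) ≈ -3.5
CF₃COO⁻: pKₐ(CF₃COOH) ≈ 0.2 — strongly electron-withdrawing CF₃ stabilises the carboxylate
formate (HCOO⁻): pKₐ(HCOOH) ≈ 3.8
phenoxide (PhO⁻): pKₐ(C₆H₅OH (phenol)) ≈ 10 — resonance into the ring helps, but still a poor LG
methyl carbanion: pKₐ(CH₄) ≈ 48

nosylate > CF₃COO⁻ > formate (HCOO⁻) > phenoxide (PhO⁻) > methyl carbanion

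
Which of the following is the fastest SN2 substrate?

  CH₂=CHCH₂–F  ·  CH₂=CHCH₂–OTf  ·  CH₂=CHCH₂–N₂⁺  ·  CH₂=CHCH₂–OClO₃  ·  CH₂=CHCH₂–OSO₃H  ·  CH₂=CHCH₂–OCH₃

CH₂=CHCH₂–N₂⁺

Same R in every case — rank the leaving groups.
Leaving-group ability tracks the stability of the departed species; conjugate-acid pKₐ is the usual yardstick (lower pKₐ → better LG).
CH₂=CHCH₂–N₂⁺ loses N₂: no meaningful conjugate acid; N₂ departs as an exceptionally stable neutral molecule
CH₂=CHCH₂–OTf loses OTf⁻: pKₐ(CF₃SO₃H (triflic acid)) ≈ -14
CH₂=CHCH₂–OClO₃ loses ClO₄⁻: pKₐ(HClO₄) ≈ -10
CH₂=CHCH₂–OSO₃H loses HSO₄⁻: pKₐ(H₂SO₄) ≈ -3
CH₂=CHCH₂–F loses F⁻: pKₐ(HF) ≈ 3.2
CH₂=CHCH₂–OCH₃ loses CH₃O⁻: pKₐ(CH₃OH) ≈ 15.5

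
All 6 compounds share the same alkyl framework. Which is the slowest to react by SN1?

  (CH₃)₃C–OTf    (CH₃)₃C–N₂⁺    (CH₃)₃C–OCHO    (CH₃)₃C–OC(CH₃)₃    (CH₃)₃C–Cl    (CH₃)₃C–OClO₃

Same R in every case — rank the leaving groups.
Rank by basicity of the departing species: weakest base leaves most easily.
(CH₃)₃C–N₂⁺ loses N₂: no meaningful conjugate acid; N₂ departs as an exceptionally stable neutral molecule
(CH₃)₃C–OTf loses OTf⁻: pKₐ(CF₃SO₃H (triflic acid)) ≈ -14
(CH₃)₃C–OClO₃ loses ClO₄⁻: pKₐ(HClO₄) ≈ -10
(CH₃)₃C–Cl loses Cl⁻: pKₐ(HCl) ≈ -7
(CH₃)₃C–OCHO loses HCOO⁻: pKₐ(HCOOH) ≈ 3.8
(CH₃)₃C–OC(CH₃)₃ loses (CH₃)₃CO⁻: pKₐ(t-BuOH) ≈ 18

(CH₃)₃C–OC(CH₃)₃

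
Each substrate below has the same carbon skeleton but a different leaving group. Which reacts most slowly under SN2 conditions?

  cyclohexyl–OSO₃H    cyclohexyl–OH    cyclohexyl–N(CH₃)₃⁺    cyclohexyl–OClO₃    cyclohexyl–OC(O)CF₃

cyclohexyl–OH

Same R in every case — rank the leaving groups.
Rank by basicity of the departing species: weakest base leaves most easily.
cyclohexyl–OClO₃ loses ClO₄⁻: pKₐ(HClO₄) ≈ -10
cyclohexyl–OSO₃H loses HSO₄⁻: pKₐ(H₂SO₄) ≈ -3
cyclohexyl–OC(O)CF₃ loses CF₃COO⁻: pKₐ(CF₃COOH) ≈ 0.2
cyclohexyl–N(CH₃)₃⁺ loses NR'₃: pKₐ(R'₃NH⁺) ≈ 10.7
cyclohexyl–OH loses OH⁻: pKₐ(H₂O) ≈ 15.7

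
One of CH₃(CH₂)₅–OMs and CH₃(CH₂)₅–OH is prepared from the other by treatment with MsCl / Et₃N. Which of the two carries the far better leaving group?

From CH₃(CH₂)₅–OH the departing group would be OH⁻ (pKₐ(H₂O) ≈ 15.7). Strong base; essentially never leaves without prior activation.
From CH₃(CH₂)₅–OMs the leaving group is OMs⁻ (pKₐ(CH₃SO₃H (MsOH)) ≈ -1.9). Resonance-delocalised alkanesulfonate.
Treatment with MsCl / Et₃N works by converting the hydroxyl into a mesylate, making CH₃(CH₂)₅–OMs enormously more reactive.

CH₃(CH₂)₅–OMs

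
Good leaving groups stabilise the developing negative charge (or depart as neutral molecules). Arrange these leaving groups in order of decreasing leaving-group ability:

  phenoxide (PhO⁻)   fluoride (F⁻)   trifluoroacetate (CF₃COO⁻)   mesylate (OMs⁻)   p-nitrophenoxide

mesylate (OMs⁻) > trifluoroacetate (CF₃COO⁻) > fluoride (F⁻) > p-nitrophenoxide > phenoxide (PhO⁻)

mesylate (OMs⁻): pKₐ(CH₃SO₃H (MsOH)) ≈ -1.9
trifluoroacetate (CF₃COO⁻): pKₐ(CF₃COOH) ≈ 0.2
fluoride (F⁻): pKₐ(HF) ≈ 3.2
p-nitrophenoxide: pKₐ(p-nitrophenol) ≈ 7.2
phenoxide (PhO⁻): pKₐ(C₆H₅OH (phenol)) ≈ 10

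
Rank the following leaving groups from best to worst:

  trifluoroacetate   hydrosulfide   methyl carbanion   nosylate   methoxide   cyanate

nosylate > trifluoroacetate > cyanate > hydrosulfide > methoxide > methyl carbanion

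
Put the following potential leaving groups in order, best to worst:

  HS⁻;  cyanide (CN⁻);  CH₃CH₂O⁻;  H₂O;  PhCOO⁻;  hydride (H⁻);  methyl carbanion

H₂O: pKₐ(H₃O⁺) ≈ -1.7
PhCOO⁻: pKₐ(C₆H₅COOH) ≈ 4.2
HS⁻: pKₐ(H₂S) ≈ 7
cyanide (CN⁻): pKₐ(HCN) ≈ 9.2
CH₃CH₂O⁻: pKₐ(CH₃CH₂OH) ≈ 16
hydride (H⁻): pKₐ(H₂) ≈ 36
methyl carbanion: pKₐ(CH₄) ≈ 48

H₂O > PhCOO⁻ > HS⁻ > cyanide (CN⁻) > CH₃CH₂O⁻ > hydride (H⁻) > methyl carbanion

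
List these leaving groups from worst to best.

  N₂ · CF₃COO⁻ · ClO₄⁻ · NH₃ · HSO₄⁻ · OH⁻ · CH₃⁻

The more stable X⁻ (or X) is on its own — i.e. the weaker a base it is — the better a leaving group it makes.
N₂: no meaningful conjugate acid; N₂ departs as an exceptionally stable neutral molecule
ClO₄⁻: pKₐ(HClO₄) ≈ -10 — extremely weak base; rarely used for safety reasons
HSO₄⁻: pKₐ(H₂SO₄) ≈ -3 — conjugate base of a strong mineral acid
CF₃COO⁻: pKₐ(CF₃COOH) ≈ 0.2 — strongly electron-withdrawing CF₃ stabilises the carboxylate
NH₃: pKₐ(NH₄⁺) ≈ 9.2 — neutral but moderately basic; leaves from R–NH₃⁺
OH⁻: pKₐ(H₂O) ≈ 15.7
CH₃⁻: pKₐ(CH₄) ≈ 48 — unstabilised carbanion; the worst conceivable leaving group
Reversing gives the worst-to-best order requested.

CH₃⁻ < OH⁻ < NH₃ < CF₃COO⁻ < HSO₄⁻ < ClO₄⁻ < N₂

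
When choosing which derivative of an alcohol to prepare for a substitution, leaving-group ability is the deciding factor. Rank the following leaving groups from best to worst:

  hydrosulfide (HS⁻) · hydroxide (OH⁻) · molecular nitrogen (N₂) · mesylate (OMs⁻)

The more stable X⁻ (or X) is on its own — i.e. the weaker a base it is — the better a leaving group it makes.
molecular nitrogen (N₂): no meaningful conjugate acid; N₂ departs as an exceptionally stable neutral molecule
mesylate (OMs⁻): pKₐ(CH₃SO₃H (MsOH)) ≈ -1.9
hydrosulfide (HS⁻): pKₐ(H₂S) ≈ 7
hydroxide (OH⁻): pKₐ(H₂O) ≈ 15.7

molecular nitrogen (N₂) > mesylate (OMs⁻) > hydrosulfide (HS⁻) > hydroxide (OH⁻)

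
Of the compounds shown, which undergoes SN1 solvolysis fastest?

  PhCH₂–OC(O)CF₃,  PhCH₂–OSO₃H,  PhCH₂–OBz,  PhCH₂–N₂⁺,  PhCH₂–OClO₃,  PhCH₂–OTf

Same R in every case — rank the leaving groups.
Rank by basicity of the departing species: weakest base leaves most easily.
PhCH₂–N₂⁺ loses N₂: no meaningful conjugate acid; N₂ departs as an exceptionally stable neutral molecule
PhCH₂–OTf loses OTf⁻: pKₐ(CF₃SO₃H (triflic acid)) ≈ -14
PhCH₂–OClO₃ loses ClO₄⁻: pKₐ(HClO₄) ≈ -10
PhCH₂–OSO₃H loses HSO₄⁻: pKₐ(H₂SO₄) ≈ -3
PhCH₂–OC(O)CF₃ loses CF₃COO⁻: pKₐ(CF₃COOH) ≈ 0.2
PhCH₂–OBz loses PhCOO⁻: pKₐ(C₆H₅COOH) ≈ 4.2

PhCH₂–N₂⁺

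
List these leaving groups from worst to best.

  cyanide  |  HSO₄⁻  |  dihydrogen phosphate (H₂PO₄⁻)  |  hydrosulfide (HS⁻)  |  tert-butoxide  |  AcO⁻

The more stable X⁻ (or X) is on its own — i.e. the weaker a base it is — the better a leaving group it makes.
HSO₄⁻: pKₐ(H₂SO₄) ≈ -3
dihydrogen phosphate (H₂PO₄⁻): pKₐ(H₃PO₄) ≈ 2.1
AcO⁻: pKₐ(CH₃COOH) ≈ 4.8
hydrosulfide (HS⁻): pKₐ(H₂S) ≈ 7
cyanide: pKₐ(HCN) ≈ 9.2
tert-butoxide: pKₐ(t-BuOH) ≈ 18
The question asks for worst first, so the sequence is read in increasing leaving-group ability.

tert-butoxide < cyanide < hydrosulfide (HS⁻) < AcO⁻ < dihydrogen phosphate (H₂PO₄⁻) < HSO₄⁻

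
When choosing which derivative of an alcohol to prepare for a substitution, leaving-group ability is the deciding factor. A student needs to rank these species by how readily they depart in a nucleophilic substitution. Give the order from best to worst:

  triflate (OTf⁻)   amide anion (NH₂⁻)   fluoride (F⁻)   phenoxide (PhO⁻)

triflate (OTf⁻) > fluoride (F⁻) > phenoxide (PhO⁻) > amide anion (NH₂⁻)

A good leaving group is a weak base: the lower the pKₐ of its conjugate acid, the more readily it departs.
triflate (OTf⁻): pKₐ(CF₃SO₃H (triflic acid)) ≈ -14
fluoride (F⁻): pKₐ(HF) ≈ 3.2
phenoxide (PhO⁻): pKₐ(C₆H₅OH (phenol)) ≈ 10
amide anion (NH₂⁻): pKₐ(NH₃) ≈ 38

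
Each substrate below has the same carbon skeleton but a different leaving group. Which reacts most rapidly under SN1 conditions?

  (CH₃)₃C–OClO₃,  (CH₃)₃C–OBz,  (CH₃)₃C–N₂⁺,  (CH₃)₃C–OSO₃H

With the same alkyl group throughout, only the leaving group differentiates the rates.
A good leaving group is a weak base: the lower the pKₐ of its conjugate acid, the more readily it departs.
(CH₃)₃C–N₂⁺ loses N₂: no meaningful conjugate acid; N₂ departs as an exceptionally stable neutral molecule
(CH₃)₃C–OClO₃ loses ClO₄⁻: pKₐ(HClO₄) ≈ -10
(CH₃)₃C–OSO₃H loses HSO₄⁻: pKₐ(H₂SO₄) ≈ -3
(CH₃)₃C–OBz loses PhCOO⁻: pKₐ(C₆H₅COOH) ≈ 4.2

(CH₃)₃C–N₂⁺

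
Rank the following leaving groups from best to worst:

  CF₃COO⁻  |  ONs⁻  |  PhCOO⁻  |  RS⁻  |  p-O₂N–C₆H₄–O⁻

ONs⁻ > CF₃COO⁻ > PhCOO⁻ > p-O₂N–C₆H₄–O⁻ > RS⁻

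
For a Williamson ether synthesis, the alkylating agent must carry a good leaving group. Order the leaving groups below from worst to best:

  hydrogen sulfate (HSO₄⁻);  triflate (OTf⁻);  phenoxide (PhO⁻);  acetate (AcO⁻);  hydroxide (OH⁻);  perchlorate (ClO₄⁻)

hydroxide (OH⁻) < phenoxide (PhO⁻) < acetate (AcO⁻) < hydrogen sulfate (HSO₄⁻) < perchlorate (ClO₄⁻) < triflate (OTf⁻)

triflate (OTf⁻): pKₐ(CF₃SO₃H (triflic acid)) ≈ -14
perchlorate (ClO₄⁻): pKₐ(HClO₄) ≈ -10 — extremely weak base; rarely used for safety reasons
hydrogen sulfate (HSO₄⁻): pKₐ(H₂SO₄) ≈ -3
acetate (AcO⁻): pKₐ(CH₃COOH) ≈ 4.8 — resonance-stabilised but still a weak base
phenoxide (PhO⁻): pKₐ(C₆H₅OH (phenol)) ≈ 10
hydroxide (OH⁻): pKₐ(H₂O) ≈ 15.7
Listed from poorest to best leaving group as asked.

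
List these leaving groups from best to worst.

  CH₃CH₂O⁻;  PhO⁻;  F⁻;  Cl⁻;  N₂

N₂ > Cl⁻ > F⁻ > PhO⁻ > CH₃CH₂O⁻

Leaving-group ability tracks the stability of the departed species; conjugate-acid pKₐ is the usual yardstick (lower pKₐ → better LG).
N₂: no meaningful conjugate acid; N₂ departs as an exceptionally stable neutral molecule
Cl⁻: pKₐ(HCl) ≈ -7
F⁻: pKₐ(HF) ≈ 3.2
PhO⁻: pKₐ(C₆H₅OH (phenol)) ≈ 10
CH₃CH₂O⁻: pKₐ(CH₃CH₂OH) ≈ 16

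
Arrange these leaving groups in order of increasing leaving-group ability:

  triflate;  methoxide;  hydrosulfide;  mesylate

methoxide < hydrosulfide < mesylate < triflate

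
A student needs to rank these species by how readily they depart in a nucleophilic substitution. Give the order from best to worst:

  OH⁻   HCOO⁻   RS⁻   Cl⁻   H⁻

Cl⁻ > HCOO⁻ > RS⁻ > OH⁻ > H⁻

A good leaving group is a weak base: the lower the pKₐ of its conjugate acid, the more readily it departs.
Cl⁻: pKₐ(HCl) ≈ -7 — moderately weak base
HCOO⁻: pKₐ(HCOOH) ≈ 3.8
RS⁻: pKₐ(RSH (a thiol)) ≈ 10.5
OH⁻: pKₐ(H₂O) ≈ 15.7 — strong base; essentially never leaves without prior activation
H⁻: pKₐ(H₂) ≈ 36 — extremely strong base; leaves only in special hydride-transfer contexts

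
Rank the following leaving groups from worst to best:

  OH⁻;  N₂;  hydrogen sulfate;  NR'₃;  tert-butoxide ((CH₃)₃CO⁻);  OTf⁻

N₂: no meaningful conjugate acid; N₂ departs as an exceptionally stable neutral molecule
OTf⁻: pKₐ(CF₃SO₃H (triflic acid)) ≈ -14 — charge spread over three oxygens and a CF₃ group; the premier leaving group in synthesis
hydrogen sulfate: pKₐ(H₂SO₄) ≈ -3
NR'₃: pKₐ(R'₃NH⁺) ≈ 10.7
OH⁻: pKₐ(H₂O) ≈ 15.7 — strong base; essentially never leaves without prior activation
tert-butoxide ((CH₃)₃CO⁻): pKₐ(t-BuOH) ≈ 18 — bulky, strongly basic alkoxide
Listed from poorest to best leaving group as asked.

tert-butoxide ((CH₃)₃CO⁻) < OH⁻ < NR'₃ < hydrogen sulfate < OTf⁻ < N₂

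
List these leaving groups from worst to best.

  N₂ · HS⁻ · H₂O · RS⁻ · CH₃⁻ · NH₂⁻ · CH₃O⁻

CH₃⁻ < NH₂⁻ < CH₃O⁻ < RS⁻ < HS⁻ < H₂O < N₂

Leaving-group ability tracks the stability of the departed species; conjugate-acid pKₐ is the usual yardstick (lower pKₐ → better LG).
N₂: no meaningful conjugate acid; N₂ departs as an exceptionally stable neutral molecule
H₂O: pKₐ(H₃O⁺) ≈ -1.7
HS⁻: pKₐ(H₂S) ≈ 7
RS⁻: pKₐ(RSH (a thiol)) ≈ 10.5
CH₃O⁻: pKₐ(CH₃OH) ≈ 15.5
NH₂⁻: pKₐ(NH₃) ≈ 38
CH₃⁻: pKₐ(CH₄) ≈ 48
The question asks for worst first, so the sequence is read in increasing leaving-group ability.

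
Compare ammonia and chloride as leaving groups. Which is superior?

chloride is the better leaving group.
pKₐ(HCl) ≈ -7 versus pKₐ(NH₄⁺) ≈ 9.2: chloride is the much weaker base.
Moderately weak base.

chloride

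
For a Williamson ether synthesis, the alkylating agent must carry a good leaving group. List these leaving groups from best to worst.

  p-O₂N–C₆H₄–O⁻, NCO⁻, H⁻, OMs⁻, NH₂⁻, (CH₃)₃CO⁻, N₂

N₂ > OMs⁻ > NCO⁻ > p-O₂N–C₆H₄–O⁻ > (CH₃)₃CO⁻ > H⁻ > NH₂⁻

Leaving-group ability tracks the stability of the departed species; conjugate-acid pKₐ is the usual yardstick (lower pKₐ → better LG).
N₂: no meaningful conjugate acid; N₂ departs as an exceptionally stable neutral molecule
OMs⁻: pKₐ(CH₃SO₃H (MsOH)) ≈ -1.9 — resonance-delocalised alkanesulfonate
NCO⁻: pKₐ(HOCN) ≈ 3.5
p-O₂N–C₆H₄–O⁻: pKₐ(p-nitrophenol) ≈ 7.2 — nitro group delocalises the charge; the classic chromogenic LG
(CH₃)₃CO⁻: pKₐ(t-BuOH) ≈ 18
H⁻: pKₐ(H₂) ≈ 36
NH₂⁻: pKₐ(NH₃) ≈ 38 — extremely strong base; never a leaving group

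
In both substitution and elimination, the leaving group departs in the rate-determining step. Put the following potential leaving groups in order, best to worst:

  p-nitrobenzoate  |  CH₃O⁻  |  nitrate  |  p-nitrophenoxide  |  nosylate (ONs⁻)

nosylate (ONs⁻) > nitrate > p-nitrobenzoate > p-nitrophenoxide > CH₃O⁻

The more stable X⁻ (or X) is on its own — i.e. the weaker a base it is — the better a leaving group it makes.
nosylate (ONs⁻): pKₐ(p-O₂NC₆H₄SO₃H) ≈ -3.5 — p-nitro group further stabilises the sulfonate
nitrate: pKₐ(HNO₃) ≈ -1.3
p-nitrobenzoate: pKₐ(p-nitrobenzoic acid) ≈ 3.4
p-nitrophenoxide: pKₐ(p-nitrophenol) ≈ 7.2 — nitro group delocalises the charge; the classic chromogenic LG
CH₃O⁻: pKₐ(CH₃OH) ≈ 15.5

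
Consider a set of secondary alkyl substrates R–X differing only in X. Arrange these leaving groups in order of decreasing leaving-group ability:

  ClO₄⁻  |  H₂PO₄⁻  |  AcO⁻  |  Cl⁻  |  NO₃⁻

Leaving-group ability tracks the stability of the departed species; conjugate-acid pKₐ is the usual yardstick (lower pKₐ → better LG).
ClO₄⁻: pKₐ(HClO₄) ≈ -10 — extremely weak base; rarely used for safety reasons
Cl⁻: pKₐ(HCl) ≈ -7
NO₃⁻: pKₐ(HNO₃) ≈ -1.3
H₂PO₄⁻: pKₐ(H₃PO₄) ≈ 2.1 — moderate base; biological leaving group after further activation
AcO⁻: pKₐ(CH₃COOH) ≈ 4.8 — resonance-stabilised but still a weak base

ClO₄⁻ > Cl⁻ > NO₃⁻ > H₂PO₄⁻ > AcO⁻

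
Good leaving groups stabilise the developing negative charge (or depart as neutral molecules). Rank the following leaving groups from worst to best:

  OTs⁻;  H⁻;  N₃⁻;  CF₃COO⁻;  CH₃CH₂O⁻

OTs⁻: pKₐ(p-CH₃C₆H₄SO₃H (TsOH)) ≈ -2.8
CF₃COO⁻: pKₐ(CF₃COOH) ≈ 0.2 — strongly electron-withdrawing CF₃ stabilises the carboxylate
N₃⁻: pKₐ(HN₃) ≈ 4.7 — linear, resonance-stabilised
CH₃CH₂O⁻: pKₐ(CH₃CH₂OH) ≈ 16 — strong base; alkoxides do not leave unassisted
H⁻: pKₐ(H₂) ≈ 36
Listed from poorest to best leaving group as asked.

H⁻ < CH₃CH₂O⁻ < N₃⁻ < CF₃COO⁻ < OTs⁻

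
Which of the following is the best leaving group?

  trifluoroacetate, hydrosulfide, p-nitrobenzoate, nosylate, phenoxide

nosylate: pKₐ(p-O₂NC₆H₄SO₃H) ≈ -3.5
trifluoroacetate: pKₐ(CF₃COOH) ≈ 0.2
p-nitrobenzoate: pKₐ(p-nitrobenzoic acid) ≈ 3.4
hydrosulfide: pKₐ(H₂S) ≈ 7
phenoxide: pKₐ(C₆H₅OH (phenol)) ≈ 10

nosylate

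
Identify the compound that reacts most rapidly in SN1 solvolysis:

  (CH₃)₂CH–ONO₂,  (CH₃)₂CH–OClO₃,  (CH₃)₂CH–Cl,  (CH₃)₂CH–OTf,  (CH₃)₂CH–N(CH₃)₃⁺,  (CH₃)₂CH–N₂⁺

(CH₃)₂CH–N₂⁺

Same R in every case — rank the leaving groups.
A good leaving group is a weak base: the lower the pKₐ of its conjugate acid, the more readily it departs.
(CH₃)₂CH–N₂⁺ loses N₂: no meaningful conjugate acid; N₂ departs as an exceptionally stable neutral molecule
(CH₃)₂CH–OTf loses OTf⁻: pKₐ(CF₃SO₃H (triflic acid)) ≈ -14
(CH₃)₂CH–OClO₃ loses ClO₄⁻: pKₐ(HClO₄) ≈ -10
(CH₃)₂CH–Cl loses Cl⁻: pKₐ(HCl) ≈ -7
(CH₃)₂CH–ONO₂ loses NO₃⁻: pKₐ(HNO₃) ≈ -1.3
(CH₃)₂CH–N(CH₃)₃⁺ loses NR'₃: pKₐ(R'₃NH⁺) ≈ 10.7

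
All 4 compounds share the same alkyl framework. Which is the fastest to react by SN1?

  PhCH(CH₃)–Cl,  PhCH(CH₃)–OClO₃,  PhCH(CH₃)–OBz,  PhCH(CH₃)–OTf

PhCH(CH₃)–OTf

The skeletons are identical, so relative rate is governed entirely by leaving-group ability.
The more stable X⁻ (or X) is on its own — i.e. the weaker a base it is — the better a leaving group it makes.
PhCH(CH₃)–OTf loses OTf⁻: pKₐ(CF₃SO₃H (triflic acid)) ≈ -14
PhCH(CH₃)–OClO₃ loses ClO₄⁻: pKₐ(HClO₄) ≈ -10
PhCH(CH₃)–Cl loses Cl⁻: pKₐ(HCl) ≈ -7
PhCH(CH₃)–OBz loses PhCOO⁻: pKₐ(C₆H₅COOH) ≈ 4.2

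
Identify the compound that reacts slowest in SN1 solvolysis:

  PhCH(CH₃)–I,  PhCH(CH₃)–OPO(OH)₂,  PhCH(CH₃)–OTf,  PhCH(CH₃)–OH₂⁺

PhCH(CH₃)–OPO(OH)₂

The skeletons are identical, so relative rate is governed entirely by leaving-group ability.
The more stable X⁻ (or X) is on its own — i.e. the weaker a base it is — the better a leaving group it makes.
PhCH(CH₃)–OTf loses OTf⁻: pKₐ(CF₃SO₃H (triflic acid)) ≈ -14
PhCH(CH₃)–I loses I⁻: pKₐ(HI) ≈ -10
PhCH(CH₃)–OH₂⁺ loses H₂O: pKₐ(H₃O⁺) ≈ -1.7
PhCH(CH₃)–OPO(OH)₂ loses H₂PO₄⁻: pKₐ(H₃PO₄) ≈ 2.1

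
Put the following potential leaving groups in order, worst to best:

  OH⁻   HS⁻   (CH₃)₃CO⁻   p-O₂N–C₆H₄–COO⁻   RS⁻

Leaving-group ability tracks the stability of the departed species; conjugate-acid pKₐ is the usual yardstick (lower pKₐ → better LG).
p-O₂N–C₆H₄–COO⁻: pKₐ(p-nitrobenzoic acid) ≈ 3.4
HS⁻: pKₐ(H₂S) ≈ 7
RS⁻: pKₐ(RSH (a thiol)) ≈ 10.5
OH⁻: pKₐ(H₂O) ≈ 15.7
(CH₃)₃CO⁻: pKₐ(t-BuOH) ≈ 18
Listed from poorest to best leaving group as asked.

(CH₃)₃CO⁻ < OH⁻ < RS⁻ < HS⁻ < p-O₂N–C₆H₄–COO⁻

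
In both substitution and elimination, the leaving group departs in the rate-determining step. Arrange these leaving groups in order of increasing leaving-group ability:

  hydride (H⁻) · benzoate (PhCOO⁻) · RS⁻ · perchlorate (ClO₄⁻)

hydride (H⁻) < RS⁻ < benzoate (PhCOO⁻) < perchlorate (ClO₄⁻)

Rank by basicity of the departing species: weakest base leaves most easily.
perchlorate (ClO₄⁻): pKₐ(HClO₄) ≈ -10
benzoate (PhCOO⁻): pKₐ(C₆H₅COOH) ≈ 4.2
RS⁻: pKₐ(RSH (a thiol)) ≈ 10.5
hydride (H⁻): pKₐ(H₂) ≈ 36
The question asks for worst first, so the sequence is read in increasing leaving-group ability.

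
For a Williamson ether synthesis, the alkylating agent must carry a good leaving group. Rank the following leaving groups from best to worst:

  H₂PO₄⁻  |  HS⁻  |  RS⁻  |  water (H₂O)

water (H₂O) > H₂PO₄⁻ > HS⁻ > RS⁻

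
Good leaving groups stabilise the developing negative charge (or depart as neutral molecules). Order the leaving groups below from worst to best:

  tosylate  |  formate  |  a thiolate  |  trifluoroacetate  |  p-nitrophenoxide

a thiolate < p-nitrophenoxide < formate < trifluoroacetate < tosylate

The more stable X⁻ (or X) is on its own — i.e. the weaker a base it is — the better a leaving group it makes.
tosylate: pKₐ(p-CH₃C₆H₄SO₃H (TsOH)) ≈ -2.8 — resonance-delocalised arenesulfonate
trifluoroacetate: pKₐ(CF₃COOH) ≈ 0.2
formate: pKₐ(HCOOH) ≈ 3.8
p-nitrophenoxide: pKₐ(p-nitrophenol) ≈ 7.2 — nitro group delocalises the charge; the classic chromogenic LG
a thiolate: pKₐ(RSH (a thiol)) ≈ 10.5
The question asks for worst first, so the sequence is read in increasing leaving-group ability.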